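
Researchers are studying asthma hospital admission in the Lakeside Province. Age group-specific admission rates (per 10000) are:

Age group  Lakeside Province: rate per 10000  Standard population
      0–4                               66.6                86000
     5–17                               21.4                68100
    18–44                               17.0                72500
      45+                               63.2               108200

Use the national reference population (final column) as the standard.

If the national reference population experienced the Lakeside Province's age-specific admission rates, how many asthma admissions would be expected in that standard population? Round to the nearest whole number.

Expected asthma admissions = Σ (standard pop × age-specific rate ÷ 10000)
= 86000×66.6/10000 + 68100×21.4/10000 + 72500×17.0/10000 + 108200×63.2/10000
= 572.76 + 145.73 + 123.25 + 683.82 = 1525.57.

1526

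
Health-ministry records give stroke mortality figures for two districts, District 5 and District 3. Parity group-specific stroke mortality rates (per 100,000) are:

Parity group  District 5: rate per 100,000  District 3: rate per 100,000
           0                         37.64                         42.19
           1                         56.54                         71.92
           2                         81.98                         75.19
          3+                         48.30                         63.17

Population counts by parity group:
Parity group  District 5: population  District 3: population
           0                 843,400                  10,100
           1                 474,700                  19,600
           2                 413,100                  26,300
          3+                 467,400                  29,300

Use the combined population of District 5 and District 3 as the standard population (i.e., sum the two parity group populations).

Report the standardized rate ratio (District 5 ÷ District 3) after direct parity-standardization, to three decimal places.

0.883

Combined standard total = 2,283,900; weights = 0.3737, 0.2164, 0.1924, 0.2175.
District 5: 0.3737×37.64 + 0.2164×56.54 + 0.1924×81.98 + 0.2175×48.30 = 52.5794 per 100,000.
District 3: 0.3737×42.19 + 0.2164×71.92 + 0.1924×75.19 + 0.2175×63.17 = 59.5360 per 100,000.
Ratio = 52.5794 ÷ 59.5360 = 0.88315.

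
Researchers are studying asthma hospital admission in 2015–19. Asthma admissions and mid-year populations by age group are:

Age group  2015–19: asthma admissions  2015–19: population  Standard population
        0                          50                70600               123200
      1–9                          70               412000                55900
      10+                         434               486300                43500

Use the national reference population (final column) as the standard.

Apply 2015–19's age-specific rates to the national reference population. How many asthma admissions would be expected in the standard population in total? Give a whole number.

Age-specific rates per 10000 for 2015–19: 7.08, 1.70, 8.92.
Expected asthma admissions = Σ (standard pop × age-specific rate ÷ 10000)
= 123200×7.08/10000 + 55900×1.70/10000 + 43500×8.92/10000
= 87.25 + 9.50 + 38.82 = 135.57.

136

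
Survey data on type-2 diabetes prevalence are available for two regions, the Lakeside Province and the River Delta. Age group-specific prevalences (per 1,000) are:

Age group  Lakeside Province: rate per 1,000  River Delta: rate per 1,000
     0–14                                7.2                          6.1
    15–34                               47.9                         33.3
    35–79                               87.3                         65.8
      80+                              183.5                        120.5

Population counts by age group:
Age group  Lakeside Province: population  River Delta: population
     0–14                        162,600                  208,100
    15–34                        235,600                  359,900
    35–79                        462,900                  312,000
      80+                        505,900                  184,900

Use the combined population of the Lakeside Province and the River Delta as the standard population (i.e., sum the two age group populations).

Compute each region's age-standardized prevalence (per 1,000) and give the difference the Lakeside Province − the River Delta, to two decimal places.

28.49

Combined standard total = 2,431,900; weights = 0.1524, 0.2449, 0.3186, 0.2841.
The Lakeside Province: 0.1524×7.2 + 0.2449×47.9 + 0.3186×87.3 + 0.2841×183.5 = 92.7686 per 1,000.
The River Delta: 0.1524×6.1 + 0.2449×33.3 + 0.3186×65.8 + 0.2841×120.5 = 64.2795 per 1,000.
Difference = 92.7686 − 64.2795 = 28.4892.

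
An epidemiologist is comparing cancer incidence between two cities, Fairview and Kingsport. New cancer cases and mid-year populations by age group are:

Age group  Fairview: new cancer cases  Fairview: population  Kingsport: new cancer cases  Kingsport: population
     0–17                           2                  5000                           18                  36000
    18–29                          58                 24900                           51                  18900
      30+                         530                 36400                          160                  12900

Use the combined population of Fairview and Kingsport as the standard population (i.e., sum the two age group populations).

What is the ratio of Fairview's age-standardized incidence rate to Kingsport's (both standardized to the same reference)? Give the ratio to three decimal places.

1.115

Age-specific rates per 100000 for Fairview: 40.00, 232.93, 1456.04.
For Kingsport: 50.00, 269.84, 1240.31.
Combined standard total = 134100; weights = 0.3057, 0.3266, 0.3676.
Fairview: 0.3057×40.00 + 0.3266×232.93 + 0.3676×1456.04 = 623.6046 per 100000.
Kingsport: 0.3057×50.00 + 0.3266×269.84 + 0.3676×1240.31 = 559.4059 per 100000.
Ratio = 623.6046 ÷ 559.4059 = 1.11476.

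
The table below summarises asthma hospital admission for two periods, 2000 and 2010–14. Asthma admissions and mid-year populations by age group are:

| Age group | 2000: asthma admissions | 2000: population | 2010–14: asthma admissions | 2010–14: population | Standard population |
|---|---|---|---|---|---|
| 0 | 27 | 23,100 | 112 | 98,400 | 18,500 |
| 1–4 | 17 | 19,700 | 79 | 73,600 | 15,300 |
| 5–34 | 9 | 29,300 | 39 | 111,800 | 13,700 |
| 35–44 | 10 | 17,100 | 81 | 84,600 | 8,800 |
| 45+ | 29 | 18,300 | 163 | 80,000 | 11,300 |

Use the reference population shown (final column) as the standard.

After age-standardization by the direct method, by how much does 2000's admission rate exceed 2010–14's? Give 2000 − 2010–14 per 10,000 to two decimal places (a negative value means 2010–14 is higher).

Age-specific rates per 10,000 for 2000: 11.69, 8.63, 3.07, 5.85, 15.85.
For 2010–14: 11.38, 10.73, 3.49, 9.57, 20.37.
Standard total = 67,600; weights = 0.2737, 0.2263, 0.2027, 0.1302, 0.1672.
2000: 0.2737×11.69 + 0.2263×8.63 + 0.2027×3.07 + 0.1302×5.85 + 0.1672×15.85 = 9.1846 per 10,000.
2010–14: 0.2737×11.38 + 0.2263×10.73 + 0.2027×3.49 + 0.1302×9.57 + 0.1672×20.37 = 10.9035 per 10,000.
Difference = 9.1846 − 10.9035 = -1.7189.

-1.72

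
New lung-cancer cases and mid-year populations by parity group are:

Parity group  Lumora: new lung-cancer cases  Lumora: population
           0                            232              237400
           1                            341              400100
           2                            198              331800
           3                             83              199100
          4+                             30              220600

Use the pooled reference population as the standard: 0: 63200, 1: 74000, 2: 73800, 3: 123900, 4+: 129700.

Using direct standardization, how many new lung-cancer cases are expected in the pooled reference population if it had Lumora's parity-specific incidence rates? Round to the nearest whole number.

238

Parity-specific rates per 100000 for Lumora: 97.73, 85.23, 59.67, 41.69, 13.60.
Expected new lung-cancer cases = Σ (standard pop × parity-specific rate ÷ 100000)
= 63200×97.73/100000 + 74000×85.23/100000 + 73800×59.67/100000 + 123900×41.69/100000 + 129700×13.60/100000
= 61.76 + 63.07 + 44.04 + 51.65 + 17.64 = 238.16.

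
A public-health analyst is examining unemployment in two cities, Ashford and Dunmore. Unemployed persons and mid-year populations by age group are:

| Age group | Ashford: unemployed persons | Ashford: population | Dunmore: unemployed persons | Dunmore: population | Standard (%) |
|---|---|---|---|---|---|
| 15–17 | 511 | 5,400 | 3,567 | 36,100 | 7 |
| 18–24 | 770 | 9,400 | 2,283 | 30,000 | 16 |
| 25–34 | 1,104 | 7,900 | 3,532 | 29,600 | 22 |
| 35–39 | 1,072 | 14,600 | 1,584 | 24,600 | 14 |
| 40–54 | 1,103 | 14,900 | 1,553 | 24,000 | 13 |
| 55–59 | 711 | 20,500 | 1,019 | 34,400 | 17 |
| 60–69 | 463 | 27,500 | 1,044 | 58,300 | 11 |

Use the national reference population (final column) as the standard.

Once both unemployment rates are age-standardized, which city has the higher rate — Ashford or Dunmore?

Age-specific rates per 1,000 for Ashford: 94.630, 81.915, 139.747, 73.425, 74.027, 34.683, 16.836.
For Dunmore: 98.809, 76.100, 119.324, 64.390, 64.708, 29.622, 17.907.
Standard weights: 0.07, 0.16, 0.22, 0.14, 0.13, 0.17, 0.11.
Ashford: 0.0700×94.630 + 0.1600×81.915 + 0.2200×139.747 + 0.1400×73.425 + 0.1300×74.027 + 0.1700×34.683 + 0.1100×16.836 = 78.1258 per 1,000.
Dunmore: 0.0700×98.809 + 0.1600×76.100 + 0.2200×119.324 + 0.1400×64.390 + 0.1300×64.708 + 0.1700×29.622 + 0.1100×17.907 = 69.7763 per 1,000.
The crude rates (57.23 vs 61.53) would put Dunmore higher, but that reflects its age composition; once standardized to a common age structure, Ashford has the higher underlying rate.

Ashford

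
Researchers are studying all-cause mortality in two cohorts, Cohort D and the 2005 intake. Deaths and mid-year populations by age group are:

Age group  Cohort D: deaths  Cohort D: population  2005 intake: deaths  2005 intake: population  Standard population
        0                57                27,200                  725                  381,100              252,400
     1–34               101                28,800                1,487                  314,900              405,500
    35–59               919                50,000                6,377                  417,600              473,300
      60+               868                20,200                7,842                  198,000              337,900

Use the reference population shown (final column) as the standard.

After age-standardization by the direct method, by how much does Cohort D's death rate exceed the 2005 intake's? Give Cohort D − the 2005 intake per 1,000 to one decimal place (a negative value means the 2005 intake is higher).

1.5

Age-specific rates per 1,000 for Cohort D: 2.096, 3.507, 18.380, 42.970.
For the 2005 intake: 1.902, 4.722, 15.271, 39.606.
Standard total = 1,469,100; weights = 0.1718, 0.2760, 0.3222, 0.2300.
Cohort D: 0.1718×2.096 + 0.2760×3.507 + 0.3222×18.380 + 0.2300×42.970 = 17.1329 per 1,000.
The 2005 intake: 0.1718×1.902 + 0.2760×4.722 + 0.3222×15.271 + 0.2300×39.606 = 15.6596 per 1,000.
Difference = 17.1329 − 15.6596 = 1.4733.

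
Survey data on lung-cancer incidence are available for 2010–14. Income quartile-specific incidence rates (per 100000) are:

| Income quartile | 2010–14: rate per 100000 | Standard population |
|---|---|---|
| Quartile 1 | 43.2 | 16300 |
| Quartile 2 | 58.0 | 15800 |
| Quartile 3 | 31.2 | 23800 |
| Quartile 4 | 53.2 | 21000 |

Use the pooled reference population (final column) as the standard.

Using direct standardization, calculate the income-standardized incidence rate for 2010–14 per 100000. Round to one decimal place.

45.3

Standard total = 76900; weights = 0.2120, 0.2055, 0.3095, 0.2731.
Standardized rate: 0.2120×43.2 + 0.2055×58.0 + 0.3095×31.2 + 0.2731×53.2 = 45.2577 per 100000.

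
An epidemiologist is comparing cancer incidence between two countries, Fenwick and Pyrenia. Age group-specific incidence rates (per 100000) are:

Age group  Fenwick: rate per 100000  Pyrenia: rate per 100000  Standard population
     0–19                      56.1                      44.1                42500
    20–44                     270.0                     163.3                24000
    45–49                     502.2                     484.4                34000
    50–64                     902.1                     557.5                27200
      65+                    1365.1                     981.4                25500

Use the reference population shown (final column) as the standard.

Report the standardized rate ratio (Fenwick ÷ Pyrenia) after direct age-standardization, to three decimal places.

Standard total = 153200; weights = 0.2774, 0.1567, 0.2219, 0.1775, 0.1664.
Fenwick: 0.2774×56.1 + 0.1567×270.0 + 0.2219×502.2 + 0.1775×902.1 + 0.1664×1365.1 = 556.6986 per 100000.
Pyrenia: 0.2774×44.1 + 0.1567×163.3 + 0.2219×484.4 + 0.1775×557.5 + 0.1664×981.4 = 407.6550 per 100000.
Ratio = 556.6986 ÷ 407.6550 = 1.36561.

1.366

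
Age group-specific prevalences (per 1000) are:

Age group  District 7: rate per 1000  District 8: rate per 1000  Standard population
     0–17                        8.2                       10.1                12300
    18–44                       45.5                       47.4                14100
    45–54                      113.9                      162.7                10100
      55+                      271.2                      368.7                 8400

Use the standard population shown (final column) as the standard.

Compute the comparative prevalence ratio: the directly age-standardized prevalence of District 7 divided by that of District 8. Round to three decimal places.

Standard total = 44900; weights = 0.2739, 0.3140, 0.2249, 0.1871.
District 7: 0.2739×8.2 + 0.3140×45.5 + 0.2249×113.9 + 0.1871×271.2 = 92.8927 per 1000.
District 8: 0.2739×10.1 + 0.3140×47.4 + 0.2249×162.7 + 0.1871×368.7 = 123.2276 per 1000.
Ratio = 92.8927 ÷ 123.2276 = 0.75383.

0.754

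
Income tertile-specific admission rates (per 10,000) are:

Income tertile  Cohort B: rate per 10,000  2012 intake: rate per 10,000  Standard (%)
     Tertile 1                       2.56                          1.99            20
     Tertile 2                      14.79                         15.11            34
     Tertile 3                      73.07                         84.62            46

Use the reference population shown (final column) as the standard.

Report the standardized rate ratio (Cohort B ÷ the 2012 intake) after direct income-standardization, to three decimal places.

0.881

Standard weights: 0.20, 0.34, 0.46.
Cohort B: 0.2000×2.56 + 0.3400×14.79 + 0.4600×73.07 = 39.1528 per 10,000.
The 2012 intake: 0.2000×1.99 + 0.3400×15.11 + 0.4600×84.62 = 44.4606 per 10,000.
Ratio = 39.1528 ÷ 44.4606 = 0.88062.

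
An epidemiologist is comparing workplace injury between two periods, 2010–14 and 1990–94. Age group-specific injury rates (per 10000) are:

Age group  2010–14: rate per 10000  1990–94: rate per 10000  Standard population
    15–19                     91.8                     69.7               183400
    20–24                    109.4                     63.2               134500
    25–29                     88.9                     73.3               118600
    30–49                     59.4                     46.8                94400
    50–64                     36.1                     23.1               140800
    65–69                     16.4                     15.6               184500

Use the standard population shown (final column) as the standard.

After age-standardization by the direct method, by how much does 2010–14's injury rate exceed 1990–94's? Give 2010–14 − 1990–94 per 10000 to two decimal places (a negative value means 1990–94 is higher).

Standard total = 856200; weights = 0.2142, 0.1571, 0.1385, 0.1103, 0.1644, 0.2155.
2010–14: 0.2142×91.8 + 0.1571×109.4 + 0.1385×88.9 + 0.1103×59.4 + 0.1644×36.1 + 0.2155×16.4 = 65.1834 per 10000.
1990–94: 0.2142×69.7 + 0.1571×63.2 + 0.1385×73.3 + 0.1103×46.8 + 0.1644×23.1 + 0.2155×15.6 = 47.3317 per 10000.
Difference = 65.1834 − 47.3317 = 17.8517.

17.85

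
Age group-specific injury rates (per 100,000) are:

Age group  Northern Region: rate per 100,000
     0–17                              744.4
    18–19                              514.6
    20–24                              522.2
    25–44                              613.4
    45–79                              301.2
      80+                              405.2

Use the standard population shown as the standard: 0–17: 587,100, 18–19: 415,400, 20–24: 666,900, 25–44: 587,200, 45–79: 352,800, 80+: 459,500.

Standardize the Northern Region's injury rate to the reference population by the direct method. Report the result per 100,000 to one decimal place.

538.2

Standard total = 3,068,900; weights = 0.1913, 0.1354, 0.2173, 0.1913, 0.1150, 0.1497.
Standardized rate: 0.1913×744.4 + 0.1354×514.6 + 0.2173×522.2 + 0.1913×613.4 + 0.1150×301.2 + 0.1497×405.2 = 538.2054 per 100,000.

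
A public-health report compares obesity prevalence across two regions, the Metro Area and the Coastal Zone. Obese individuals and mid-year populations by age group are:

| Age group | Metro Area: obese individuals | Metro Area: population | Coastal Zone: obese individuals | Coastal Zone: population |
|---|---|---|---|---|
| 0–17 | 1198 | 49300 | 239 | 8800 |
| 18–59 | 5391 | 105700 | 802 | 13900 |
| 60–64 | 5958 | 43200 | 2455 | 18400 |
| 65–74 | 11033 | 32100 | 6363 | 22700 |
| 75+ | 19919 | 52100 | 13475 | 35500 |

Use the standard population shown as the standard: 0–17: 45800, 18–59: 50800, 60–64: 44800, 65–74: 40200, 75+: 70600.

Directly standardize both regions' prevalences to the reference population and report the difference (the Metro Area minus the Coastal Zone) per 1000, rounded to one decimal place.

9.8

Age-specific rates per 1000 for the Metro Area: 24.300, 51.003, 137.917, 343.707, 382.322.
For the Coastal Zone: 27.159, 57.698, 133.424, 280.308, 379.577.
Standard total = 252200; weights = 0.1816, 0.2014, 0.1776, 0.1594, 0.2799.
The Metro Area: 0.1816×24.300 + 0.2014×51.003 + 0.1776×137.917 + 0.1594×343.707 + 0.2799×382.322 = 200.9974 per 1000.
The Coastal Zone: 0.1816×27.159 + 0.2014×57.698 + 0.1776×133.424 + 0.1594×280.308 + 0.2799×379.577 = 191.1931 per 1000.
Difference = 200.9974 − 191.1931 = 9.8044.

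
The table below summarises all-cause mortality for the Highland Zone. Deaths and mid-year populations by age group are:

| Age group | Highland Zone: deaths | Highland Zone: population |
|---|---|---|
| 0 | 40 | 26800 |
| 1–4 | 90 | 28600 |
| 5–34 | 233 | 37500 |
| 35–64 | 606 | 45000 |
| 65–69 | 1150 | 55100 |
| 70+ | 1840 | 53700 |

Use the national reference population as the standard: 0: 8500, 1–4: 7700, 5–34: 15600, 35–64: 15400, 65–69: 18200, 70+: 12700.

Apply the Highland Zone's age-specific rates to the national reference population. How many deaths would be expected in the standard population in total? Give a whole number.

1156

Age-specific rates per 100000 for the Highland Zone: 149.25, 314.69, 621.33, 1346.67, 2087.11, 3426.44.
Expected deaths = Σ (standard pop × age-specific rate ÷ 100000)
= 8500×149.25/100000 + 7700×314.69/100000 + 15600×621.33/100000 + 15400×1346.67/100000 + 18200×2087.11/100000 + 12700×3426.44/100000
= 12.69 + 24.23 + 96.93 + 207.39 + 379.85 + 435.16 = 1156.25.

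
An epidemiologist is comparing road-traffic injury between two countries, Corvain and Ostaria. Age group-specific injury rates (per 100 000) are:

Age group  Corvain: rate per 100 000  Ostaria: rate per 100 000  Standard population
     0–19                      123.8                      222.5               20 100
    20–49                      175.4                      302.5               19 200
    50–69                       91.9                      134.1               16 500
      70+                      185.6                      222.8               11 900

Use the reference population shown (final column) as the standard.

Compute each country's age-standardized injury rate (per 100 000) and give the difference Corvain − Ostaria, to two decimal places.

Standard total = 67 700; weights = 0.2969, 0.2836, 0.2437, 0.1758.
Corvain: 0.2969×123.8 + 0.2836×175.4 + 0.2437×91.9 + 0.1758×185.6 = 141.5222 per 100 000.
Ostaria: 0.2969×222.5 + 0.2836×302.5 + 0.2437×134.1 + 0.1758×222.8 = 223.6960 per 100 000.
Difference = 141.5222 − 223.6960 = -82.1739.

-82.17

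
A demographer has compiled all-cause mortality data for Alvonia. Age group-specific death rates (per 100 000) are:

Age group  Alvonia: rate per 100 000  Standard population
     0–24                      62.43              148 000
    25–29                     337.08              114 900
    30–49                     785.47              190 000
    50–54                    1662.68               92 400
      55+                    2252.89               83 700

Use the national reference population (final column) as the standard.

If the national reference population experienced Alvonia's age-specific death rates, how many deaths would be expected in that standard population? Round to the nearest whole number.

Expected deaths = Σ (standard pop × age-specific rate ÷ 100 000)
= 148 000×62.43/100 000 + 114 900×337.08/100 000 + 190 000×785.47/100 000 + 92 400×1662.68/100 000 + 83 700×2252.89/100 000
= 92.40 + 387.30 + 1492.39 + 1536.32 + 1885.67 = 5394.08.

5394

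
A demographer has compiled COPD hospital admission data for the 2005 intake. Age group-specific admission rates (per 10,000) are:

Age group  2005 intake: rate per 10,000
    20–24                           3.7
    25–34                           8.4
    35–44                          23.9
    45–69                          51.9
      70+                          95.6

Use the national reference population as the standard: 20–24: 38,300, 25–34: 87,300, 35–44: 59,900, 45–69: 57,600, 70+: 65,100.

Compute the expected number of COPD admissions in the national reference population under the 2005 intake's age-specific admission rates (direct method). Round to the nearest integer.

Expected COPD admissions = Σ (standard pop × age-specific rate ÷ 10,000)
= 38,300×3.7/10,000 + 87,300×8.4/10,000 + 59,900×23.9/10,000 + 57,600×51.9/10,000 + 65,100×95.6/10,000
= 14.17 + 73.33 + 143.16 + 298.94 + 622.36 = 1151.96.

1152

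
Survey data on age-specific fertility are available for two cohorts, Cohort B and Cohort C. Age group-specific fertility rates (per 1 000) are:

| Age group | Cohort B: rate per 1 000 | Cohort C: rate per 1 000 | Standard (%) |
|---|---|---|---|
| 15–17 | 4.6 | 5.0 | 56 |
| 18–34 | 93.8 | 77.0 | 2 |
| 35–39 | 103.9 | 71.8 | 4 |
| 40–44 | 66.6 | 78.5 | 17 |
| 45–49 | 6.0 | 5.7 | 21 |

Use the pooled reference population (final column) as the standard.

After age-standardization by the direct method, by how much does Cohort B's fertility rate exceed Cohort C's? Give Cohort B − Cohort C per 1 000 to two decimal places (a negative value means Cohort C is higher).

Standard weights: 0.56, 0.02, 0.04, 0.17, 0.21.
Cohort B: 0.5600×4.6 + 0.0200×93.8 + 0.0400×103.9 + 0.1700×66.6 + 0.2100×6.0 = 21.1900 per 1 000.
Cohort C: 0.5600×5.0 + 0.0200×77.0 + 0.0400×71.8 + 0.1700×78.5 + 0.2100×5.7 = 21.7540 per 1 000.
Difference = 21.1900 − 21.7540 = -0.5640.

-0.56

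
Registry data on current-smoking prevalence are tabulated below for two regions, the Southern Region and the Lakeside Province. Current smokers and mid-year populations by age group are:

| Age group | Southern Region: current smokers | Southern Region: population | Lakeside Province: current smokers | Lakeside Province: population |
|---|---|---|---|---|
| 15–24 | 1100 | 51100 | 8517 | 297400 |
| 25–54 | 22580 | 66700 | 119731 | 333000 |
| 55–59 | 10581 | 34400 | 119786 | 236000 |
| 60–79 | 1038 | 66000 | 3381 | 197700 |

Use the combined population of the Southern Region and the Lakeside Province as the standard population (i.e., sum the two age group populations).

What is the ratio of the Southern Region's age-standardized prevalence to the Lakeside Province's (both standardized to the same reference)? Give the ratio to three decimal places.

Age-specific rates per 1000 for the Southern Region: 21.526, 338.531, 307.587, 15.727.
For the Lakeside Province: 28.638, 359.553, 507.568, 17.102.
Combined standard total = 1282300; weights = 0.2718, 0.3117, 0.2109, 0.2056.
The Southern Region: 0.2718×21.526 + 0.3117×338.531 + 0.2109×307.587 + 0.2056×15.727 = 179.4678 per 1000.
The Lakeside Province: 0.2718×28.638 + 0.3117×359.553 + 0.2109×507.568 + 0.2056×17.102 = 230.4060 per 1000.
Ratio = 179.4678 ÷ 230.4060 = 0.77892.

0.779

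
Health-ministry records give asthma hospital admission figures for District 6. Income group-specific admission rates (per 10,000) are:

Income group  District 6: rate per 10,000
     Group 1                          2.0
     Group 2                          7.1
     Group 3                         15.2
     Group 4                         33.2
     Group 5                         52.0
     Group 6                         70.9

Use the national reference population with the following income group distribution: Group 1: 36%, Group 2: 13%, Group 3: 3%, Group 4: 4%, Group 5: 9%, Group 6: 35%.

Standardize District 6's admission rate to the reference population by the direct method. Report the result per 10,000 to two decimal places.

Standard weights: 0.36, 0.13, 0.03, 0.04, 0.09, 0.35.
Standardized rate: 0.3600×2.0 + 0.1300×7.1 + 0.0300×15.2 + 0.0400×33.2 + 0.0900×52.0 + 0.3500×70.9 = 32.9220 per 10,000.

32.92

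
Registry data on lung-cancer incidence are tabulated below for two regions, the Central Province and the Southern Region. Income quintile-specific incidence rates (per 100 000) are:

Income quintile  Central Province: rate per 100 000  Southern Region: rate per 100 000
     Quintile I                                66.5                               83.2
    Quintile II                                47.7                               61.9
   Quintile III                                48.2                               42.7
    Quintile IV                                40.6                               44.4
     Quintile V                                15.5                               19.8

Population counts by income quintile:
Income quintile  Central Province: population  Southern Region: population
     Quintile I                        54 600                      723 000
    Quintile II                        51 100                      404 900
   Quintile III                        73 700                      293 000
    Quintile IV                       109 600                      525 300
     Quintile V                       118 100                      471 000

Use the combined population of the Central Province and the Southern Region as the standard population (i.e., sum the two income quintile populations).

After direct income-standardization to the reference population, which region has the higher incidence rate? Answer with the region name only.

Combined standard total = 2 824 300; weights = 0.2753, 0.1615, 0.1298, 0.2248, 0.2086.
The Central Province: 0.2753×66.5 + 0.1615×47.7 + 0.1298×48.2 + 0.2248×40.6 + 0.2086×15.5 = 44.6286 per 100 000.
The Southern Region: 0.2753×83.2 + 0.1615×61.9 + 0.1298×42.7 + 0.2248×44.4 + 0.2086×19.8 = 52.5562 per 100 000.

Southern Region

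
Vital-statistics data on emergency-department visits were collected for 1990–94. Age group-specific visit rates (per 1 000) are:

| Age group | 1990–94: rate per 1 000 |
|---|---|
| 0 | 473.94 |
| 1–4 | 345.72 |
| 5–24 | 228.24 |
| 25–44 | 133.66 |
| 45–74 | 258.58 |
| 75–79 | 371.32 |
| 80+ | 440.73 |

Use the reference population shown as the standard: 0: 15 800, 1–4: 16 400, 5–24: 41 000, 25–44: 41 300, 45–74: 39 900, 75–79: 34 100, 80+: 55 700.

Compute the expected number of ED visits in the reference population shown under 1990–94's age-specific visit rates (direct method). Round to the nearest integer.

75564

Expected ED visits = Σ (standard pop × age-specific rate ÷ 1 000)
= 15 800×473.94/1 000 + 16 400×345.72/1 000 + 41 000×228.24/1 000 + 41 300×133.66/1 000 + 39 900×258.58/1 000 + 34 100×371.32/1 000 + 55 700×440.73/1 000
= 7488.25 + 5669.81 + 9357.84 + 5520.16 + 10317.34 + 12662.01 + 24548.66 = 75564.07.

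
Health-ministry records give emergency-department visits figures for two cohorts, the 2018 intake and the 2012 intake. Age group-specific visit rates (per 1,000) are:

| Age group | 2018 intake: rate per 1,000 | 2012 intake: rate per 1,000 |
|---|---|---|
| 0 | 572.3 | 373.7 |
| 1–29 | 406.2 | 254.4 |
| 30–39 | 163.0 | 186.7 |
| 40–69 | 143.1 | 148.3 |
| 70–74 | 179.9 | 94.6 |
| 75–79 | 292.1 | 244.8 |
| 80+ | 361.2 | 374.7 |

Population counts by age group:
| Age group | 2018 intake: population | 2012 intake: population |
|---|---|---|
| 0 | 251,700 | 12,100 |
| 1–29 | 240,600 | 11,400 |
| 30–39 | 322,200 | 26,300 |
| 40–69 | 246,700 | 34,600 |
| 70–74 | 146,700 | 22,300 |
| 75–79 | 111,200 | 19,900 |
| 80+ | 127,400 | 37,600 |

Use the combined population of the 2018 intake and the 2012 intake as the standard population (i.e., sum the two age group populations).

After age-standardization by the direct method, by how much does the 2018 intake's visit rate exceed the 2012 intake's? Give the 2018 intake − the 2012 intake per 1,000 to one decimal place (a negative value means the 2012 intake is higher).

61.7

Combined standard total = 1,610,700; weights = 0.1638, 0.1565, 0.2164, 0.1746, 0.1049, 0.0814, 0.1024.
The 2018 intake: 0.1638×572.3 + 0.1565×406.2 + 0.2164×163.0 + 0.1746×143.1 + 0.1049×179.9 + 0.0814×292.1 + 0.1024×361.2 = 297.1938 per 1,000.
The 2012 intake: 0.1638×373.7 + 0.1565×254.4 + 0.2164×186.7 + 0.1746×148.3 + 0.1049×94.6 + 0.0814×244.8 + 0.1024×374.7 = 235.5366 per 1,000.
Difference = 297.1938 − 235.5366 = 61.6572.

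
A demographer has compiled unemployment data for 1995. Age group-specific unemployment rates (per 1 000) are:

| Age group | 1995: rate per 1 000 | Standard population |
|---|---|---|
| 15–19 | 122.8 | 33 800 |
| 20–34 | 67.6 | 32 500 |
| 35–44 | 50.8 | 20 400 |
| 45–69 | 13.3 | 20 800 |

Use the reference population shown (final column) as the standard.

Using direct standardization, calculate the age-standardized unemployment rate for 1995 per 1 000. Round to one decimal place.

Standard total = 107 500; weights = 0.3144, 0.3023, 0.1898, 0.1935.
Standardized rate: 0.3144×122.8 + 0.3023×67.6 + 0.1898×50.8 + 0.1935×13.3 = 71.2614 per 1 000.

71.3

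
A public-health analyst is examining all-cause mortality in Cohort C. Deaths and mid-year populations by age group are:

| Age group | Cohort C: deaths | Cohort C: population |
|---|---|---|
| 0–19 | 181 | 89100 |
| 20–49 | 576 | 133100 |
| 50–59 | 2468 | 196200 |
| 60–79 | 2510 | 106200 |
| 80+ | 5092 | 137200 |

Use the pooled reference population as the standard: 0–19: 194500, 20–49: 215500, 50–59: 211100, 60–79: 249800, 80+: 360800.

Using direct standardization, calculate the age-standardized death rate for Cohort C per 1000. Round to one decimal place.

18.9

Age-specific rates per 1000 for Cohort C: 2.031, 4.328, 12.579, 23.635, 37.114.
Standard total = 1231700; weights = 0.1579, 0.1750, 0.1714, 0.2028, 0.2929.
Standardized rate: 0.1579×2.031 + 0.1750×4.328 + 0.1714×12.579 + 0.2028×23.635 + 0.2929×37.114 = 18.8988 per 1000.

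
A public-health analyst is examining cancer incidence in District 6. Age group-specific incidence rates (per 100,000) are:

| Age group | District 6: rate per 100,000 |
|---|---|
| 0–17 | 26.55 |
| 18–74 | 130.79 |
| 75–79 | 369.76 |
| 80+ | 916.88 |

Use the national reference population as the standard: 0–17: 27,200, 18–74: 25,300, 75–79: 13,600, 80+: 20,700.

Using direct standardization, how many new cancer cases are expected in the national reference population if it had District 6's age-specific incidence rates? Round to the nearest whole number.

280

Expected new cancer cases = Σ (standard pop × age-specific rate ÷ 100,000)
= 27,200×26.55/100,000 + 25,300×130.79/100,000 + 13,600×369.76/100,000 + 20,700×916.88/100,000
= 7.22 + 33.09 + 50.29 + 189.79 = 280.39.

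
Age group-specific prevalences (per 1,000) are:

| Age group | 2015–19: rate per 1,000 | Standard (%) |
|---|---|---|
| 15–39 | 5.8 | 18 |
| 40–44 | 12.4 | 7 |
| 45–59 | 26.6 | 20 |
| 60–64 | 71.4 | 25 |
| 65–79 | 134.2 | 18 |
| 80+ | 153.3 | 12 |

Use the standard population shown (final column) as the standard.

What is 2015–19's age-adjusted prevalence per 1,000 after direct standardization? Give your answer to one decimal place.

Standard weights: 0.18, 0.07, 0.20, 0.25, 0.18, 0.12.
Standardized rate: 0.1800×5.8 + 0.0700×12.4 + 0.2000×26.6 + 0.2500×71.4 + 0.1800×134.2 + 0.1200×153.3 = 67.6340 per 1,000.

67.6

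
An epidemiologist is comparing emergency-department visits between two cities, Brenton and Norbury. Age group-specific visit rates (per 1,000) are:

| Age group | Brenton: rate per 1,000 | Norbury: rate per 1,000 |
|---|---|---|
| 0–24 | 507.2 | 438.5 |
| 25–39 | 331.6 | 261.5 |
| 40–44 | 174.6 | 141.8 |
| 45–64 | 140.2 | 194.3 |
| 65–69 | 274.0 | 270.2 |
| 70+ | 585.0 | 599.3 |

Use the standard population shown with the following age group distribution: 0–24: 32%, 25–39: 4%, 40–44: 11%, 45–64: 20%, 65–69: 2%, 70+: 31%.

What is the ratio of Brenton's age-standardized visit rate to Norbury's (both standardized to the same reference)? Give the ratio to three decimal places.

Standard weights: 0.32, 0.04, 0.11, 0.20, 0.02, 0.31.
Brenton: 0.3200×507.2 + 0.0400×331.6 + 0.1100×174.6 + 0.2000×140.2 + 0.0200×274.0 + 0.3100×585.0 = 409.6440 per 1,000.
Norbury: 0.3200×438.5 + 0.0400×261.5 + 0.1100×141.8 + 0.2000×194.3 + 0.0200×270.2 + 0.3100×599.3 = 396.4250 per 1,000.
Ratio = 409.6440 ÷ 396.4250 = 1.03335.

1.033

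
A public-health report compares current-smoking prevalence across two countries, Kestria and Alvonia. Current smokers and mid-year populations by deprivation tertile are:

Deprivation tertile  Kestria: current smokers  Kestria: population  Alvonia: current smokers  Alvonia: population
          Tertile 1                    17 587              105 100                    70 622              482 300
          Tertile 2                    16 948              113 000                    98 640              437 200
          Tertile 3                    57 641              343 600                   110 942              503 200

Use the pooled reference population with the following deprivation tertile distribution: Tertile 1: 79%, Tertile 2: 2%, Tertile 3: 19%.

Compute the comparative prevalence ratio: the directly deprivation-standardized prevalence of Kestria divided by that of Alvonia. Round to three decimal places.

Deprivation-specific rates per 1 000 for Kestria: 167.336, 149.982, 167.756.
For Alvonia: 146.428, 225.618, 220.473.
Standard weights: 0.79, 0.02, 0.19.
Kestria: 0.7900×167.336 + 0.0200×149.982 + 0.1900×167.756 = 167.0686 per 1 000.
Alvonia: 0.7900×146.428 + 0.0200×225.618 + 0.1900×220.473 = 162.0800 per 1 000.
Ratio = 167.0686 ÷ 162.0800 = 1.03078.

1.031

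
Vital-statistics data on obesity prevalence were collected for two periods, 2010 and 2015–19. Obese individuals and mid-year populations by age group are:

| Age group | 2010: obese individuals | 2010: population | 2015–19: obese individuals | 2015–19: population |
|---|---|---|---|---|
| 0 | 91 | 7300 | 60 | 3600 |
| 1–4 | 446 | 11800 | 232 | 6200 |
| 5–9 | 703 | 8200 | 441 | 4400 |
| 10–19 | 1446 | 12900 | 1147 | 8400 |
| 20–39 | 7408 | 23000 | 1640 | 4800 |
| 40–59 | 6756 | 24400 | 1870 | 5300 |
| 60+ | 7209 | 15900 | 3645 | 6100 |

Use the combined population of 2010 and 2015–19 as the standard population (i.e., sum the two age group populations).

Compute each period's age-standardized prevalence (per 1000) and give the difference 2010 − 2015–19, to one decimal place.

-47.2

Age-specific rates per 1000 for 2010: 12.466, 37.797, 85.732, 112.093, 322.087, 276.885, 453.396.
For 2015–19: 16.667, 37.419, 100.227, 136.548, 341.667, 352.830, 597.541.
Combined standard total = 142300; weights = 0.0766, 0.1265, 0.0885, 0.1497, 0.1954, 0.2087, 0.1546.
2010: 0.0766×12.466 + 0.1265×37.797 + 0.0885×85.732 + 0.1497×112.093 + 0.1954×322.087 + 0.2087×276.885 + 0.1546×453.396 = 220.9153 per 1000.
2015–19: 0.0766×16.667 + 0.1265×37.419 + 0.0885×100.227 + 0.1497×136.548 + 0.1954×341.667 + 0.2087×352.830 + 0.1546×597.541 = 268.0944 per 1000.
Difference = 220.9153 − 268.0944 = -47.1791.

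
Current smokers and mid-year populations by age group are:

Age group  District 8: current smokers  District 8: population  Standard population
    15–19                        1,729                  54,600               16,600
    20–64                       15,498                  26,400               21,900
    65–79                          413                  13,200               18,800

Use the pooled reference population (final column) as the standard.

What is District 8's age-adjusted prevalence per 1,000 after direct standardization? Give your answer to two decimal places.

243.81

Age-specific rates per 1,000 for District 8: 31.667, 587.045, 31.288.
Standard total = 57,300; weights = 0.2897, 0.3822, 0.3281.
Standardized rate: 0.2897×31.667 + 0.3822×587.045 + 0.3281×31.288 = 243.8076 per 1,000.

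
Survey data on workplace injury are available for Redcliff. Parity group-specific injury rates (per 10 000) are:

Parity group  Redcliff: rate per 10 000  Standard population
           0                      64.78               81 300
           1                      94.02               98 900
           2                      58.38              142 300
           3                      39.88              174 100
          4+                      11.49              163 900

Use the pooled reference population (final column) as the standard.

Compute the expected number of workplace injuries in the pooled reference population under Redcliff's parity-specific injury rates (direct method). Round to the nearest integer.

3170

Expected workplace injuries = Σ (standard pop × parity-specific rate ÷ 10 000)
= 81 300×64.78/10 000 + 98 900×94.02/10 000 + 142 300×58.38/10 000 + 174 100×39.88/10 000 + 163 900×11.49/10 000
= 526.66 + 929.86 + 830.75 + 694.31 + 188.32 = 3169.90.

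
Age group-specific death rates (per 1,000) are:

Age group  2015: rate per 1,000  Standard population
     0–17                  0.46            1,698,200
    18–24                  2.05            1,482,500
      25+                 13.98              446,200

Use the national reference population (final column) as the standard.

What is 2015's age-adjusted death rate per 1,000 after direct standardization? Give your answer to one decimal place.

2.8

Standard total = 3,626,900; weights = 0.4682, 0.4088, 0.1230.
Standardized rate: 0.4682×0.46 + 0.4088×2.05 + 0.1230×13.98 = 2.7732 per 1,000.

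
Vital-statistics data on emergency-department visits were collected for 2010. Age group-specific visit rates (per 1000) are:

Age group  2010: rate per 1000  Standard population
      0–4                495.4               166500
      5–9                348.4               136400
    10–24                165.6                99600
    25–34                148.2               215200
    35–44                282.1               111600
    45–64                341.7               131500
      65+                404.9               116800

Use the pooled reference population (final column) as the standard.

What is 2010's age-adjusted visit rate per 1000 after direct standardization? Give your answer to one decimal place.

Standard total = 977600; weights = 0.1703, 0.1395, 0.1019, 0.2201, 0.1142, 0.1345, 0.1195.
Standardized rate: 0.1703×495.4 + 0.1395×348.4 + 0.1019×165.6 + 0.2201×148.2 + 0.1142×282.1 + 0.1345×341.7 + 0.1195×404.9 = 309.0226 per 1000.

309.0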